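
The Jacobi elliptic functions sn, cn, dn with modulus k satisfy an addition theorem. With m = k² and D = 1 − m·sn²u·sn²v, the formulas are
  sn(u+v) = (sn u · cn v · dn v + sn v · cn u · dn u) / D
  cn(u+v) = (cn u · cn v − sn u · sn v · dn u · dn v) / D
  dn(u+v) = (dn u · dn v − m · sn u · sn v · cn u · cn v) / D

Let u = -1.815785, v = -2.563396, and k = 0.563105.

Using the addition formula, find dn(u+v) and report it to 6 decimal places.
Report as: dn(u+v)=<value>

sn u = -0.9971235203260348, cn u = -0.07579370166851404, dn u = 0.8274867523771154
sn v = -0.7536091952749433, cn v = -0.6573227371672551, dn v = 0.9054930434822972
m = k² = 0.317087241025
D = 1 − m·sn²u·sn²v = 0.8209521681976207
dn(u+v) = (dn u·dn v − m·sn u·sn v·cn u·cn v)/D = 0.7374125420022654/0.8209521681976207 = 0.8982405681700502

dn(u+v)=0.898241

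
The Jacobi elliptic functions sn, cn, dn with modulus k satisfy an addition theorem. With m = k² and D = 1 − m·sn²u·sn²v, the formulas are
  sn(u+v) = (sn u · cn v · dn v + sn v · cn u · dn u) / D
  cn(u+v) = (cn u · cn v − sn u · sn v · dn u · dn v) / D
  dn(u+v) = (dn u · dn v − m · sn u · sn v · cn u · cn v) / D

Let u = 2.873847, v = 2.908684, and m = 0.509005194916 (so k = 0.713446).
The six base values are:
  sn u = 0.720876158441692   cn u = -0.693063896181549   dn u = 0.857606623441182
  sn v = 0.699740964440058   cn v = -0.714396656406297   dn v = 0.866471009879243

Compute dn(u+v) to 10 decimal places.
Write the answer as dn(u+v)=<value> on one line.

dn(u+v)=0.7076116342

m = k² = 0.509005194916
D = 1 − m·sn²u·sn²v = 0.8704855761441332
dn(u+v) = (dn u·dn v − m·sn u·sn v·cn u·cn v)/D = 0.6159657211098544/0.8704855761441332 = 0.7076116342309893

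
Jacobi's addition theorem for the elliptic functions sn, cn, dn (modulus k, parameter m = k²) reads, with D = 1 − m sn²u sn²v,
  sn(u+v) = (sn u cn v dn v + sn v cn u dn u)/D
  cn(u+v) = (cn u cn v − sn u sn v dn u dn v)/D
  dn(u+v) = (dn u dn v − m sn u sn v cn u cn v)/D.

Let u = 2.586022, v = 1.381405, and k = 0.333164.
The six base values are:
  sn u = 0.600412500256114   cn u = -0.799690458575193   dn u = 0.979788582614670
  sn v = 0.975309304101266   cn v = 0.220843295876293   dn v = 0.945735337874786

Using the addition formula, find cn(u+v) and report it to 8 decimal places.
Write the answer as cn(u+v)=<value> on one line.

cn(u+v)=-0.74768302

m = k² = 0.110998250896
D = 1 − m·sn²u·sn²v = 0.9619372361394911
cn(u+v) = (cn u·cn v − sn u·sn v·dn u·dn v)/D = -0.7192241362556292/0.9619372361394911 = -0.7476830184285891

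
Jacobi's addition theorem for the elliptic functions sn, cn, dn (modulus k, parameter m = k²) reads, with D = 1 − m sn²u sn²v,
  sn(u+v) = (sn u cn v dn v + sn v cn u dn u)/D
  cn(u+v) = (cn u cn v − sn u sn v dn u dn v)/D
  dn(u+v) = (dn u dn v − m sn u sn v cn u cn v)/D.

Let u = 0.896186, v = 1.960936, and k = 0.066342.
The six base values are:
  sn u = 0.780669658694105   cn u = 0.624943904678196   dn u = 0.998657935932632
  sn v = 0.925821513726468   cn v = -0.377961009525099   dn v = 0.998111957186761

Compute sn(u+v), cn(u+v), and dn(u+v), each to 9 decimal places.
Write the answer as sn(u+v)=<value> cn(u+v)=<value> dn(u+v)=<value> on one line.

m = k² = 0.004401260964
D = 1 − m·sn²u·sn²v = 0.9977008555497813
sn(u+v) = (sn u·cn v·dn v + sn v·cn u·dn u)/D = 0.2833044103459394/0.9977008555497813 = 0.2839572691253482
cn(u+v) = (cn u·cn v − sn u·sn v·dn u·dn v)/D = -0.956632431105754/0.9977008555497813 = -0.9588369357251913
dn(u+v) = (dn u·dn v − m·sn u·sn v·cn u·cn v)/D = 0.9975238071578989/0.9977008555497813 = 0.999822543610244

sn(u+v)=0.283957269 cn(u+v)=-0.958836936 dn(u+v)=0.999822544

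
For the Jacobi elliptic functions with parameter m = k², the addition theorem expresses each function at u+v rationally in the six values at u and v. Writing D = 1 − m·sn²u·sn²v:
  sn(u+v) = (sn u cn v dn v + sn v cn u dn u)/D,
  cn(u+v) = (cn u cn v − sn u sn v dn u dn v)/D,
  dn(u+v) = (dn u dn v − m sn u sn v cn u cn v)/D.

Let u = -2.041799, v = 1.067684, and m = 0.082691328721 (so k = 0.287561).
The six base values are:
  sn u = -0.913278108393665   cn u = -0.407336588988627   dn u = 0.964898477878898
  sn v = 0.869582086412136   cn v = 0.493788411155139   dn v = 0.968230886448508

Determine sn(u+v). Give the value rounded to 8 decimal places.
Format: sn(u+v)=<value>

sn(u+v)=-0.82124998

m = k² = 0.082691328721
D = 1 − m·sn²u·sn²v = 0.947846046579534
sn(u+v) = (sn u·cn v·dn v + sn v·cn u·dn u)/D = -0.7784185508613795/0.947846046579534 = -0.8212499842885215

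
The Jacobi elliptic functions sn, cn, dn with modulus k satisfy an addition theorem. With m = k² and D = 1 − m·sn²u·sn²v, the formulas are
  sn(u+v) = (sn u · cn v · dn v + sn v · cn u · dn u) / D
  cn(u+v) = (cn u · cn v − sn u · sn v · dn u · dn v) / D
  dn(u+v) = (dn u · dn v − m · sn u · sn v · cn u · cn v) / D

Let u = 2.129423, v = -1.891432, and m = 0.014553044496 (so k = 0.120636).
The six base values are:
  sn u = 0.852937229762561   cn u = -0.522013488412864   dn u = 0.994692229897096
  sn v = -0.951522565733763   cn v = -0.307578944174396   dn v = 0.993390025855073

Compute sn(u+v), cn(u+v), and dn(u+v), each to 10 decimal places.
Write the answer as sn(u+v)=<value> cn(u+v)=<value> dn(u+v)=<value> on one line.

m = k² = 0.014553044496
D = 1 − m·sn²u·sn²v = 0.990414248102279
sn(u+v) = (sn u·cn v·dn v + sn v·cn u·dn u)/D = 0.2334597686295744/0.990414248102279 = 0.2357193155055108
cn(u+v) = (cn u·cn v − sn u·sn v·dn u·dn v)/D = 0.9625055424647841/0.990414248102279 = 0.9718211791773286
dn(u+v) = (dn u·dn v − m·sn u·sn v·cn u·cn v)/D = 0.9900137329923778/0.990414248102279 = 0.9995956084934474

sn(u+v)=0.2357193155 cn(u+v)=0.9718211792 dn(u+v)=0.9995956085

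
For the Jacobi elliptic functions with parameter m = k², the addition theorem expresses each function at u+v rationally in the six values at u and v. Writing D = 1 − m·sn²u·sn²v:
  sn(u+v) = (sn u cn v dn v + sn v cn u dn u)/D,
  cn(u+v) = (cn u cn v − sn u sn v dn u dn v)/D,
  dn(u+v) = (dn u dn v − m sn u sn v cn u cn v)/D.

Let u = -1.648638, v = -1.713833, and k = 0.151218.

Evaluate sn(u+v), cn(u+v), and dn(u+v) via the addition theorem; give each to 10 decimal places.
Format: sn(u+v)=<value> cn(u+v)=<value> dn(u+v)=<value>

sn(u+v)=0.2012682795 cn(u+v)=-0.9795361554 dn(u+v)=0.9995367363

sn u = -0.9976919345178842, cn u = -0.06790289977579674, dn u = 0.988553767475194
sn v = -0.9912468241149858, cn v = -0.1320217167058298, dn v = 0.988702017883022
m = k² = 0.022866883524
D = 1 − m·sn²u·sn²v = 0.9776352771803842
sn(u+v) = (sn u·cn v·dn v + sn v·cn u·dn u)/D = 0.1967669702289465/0.9776352771803842 = 0.2012682795126274
cn(u+v) = (cn u·cn v − sn u·sn v·dn u·dn v)/D = -0.9576291007558655/0.9776352771803842 = -0.9795361553623362
dn(u+v) = (dn u·dn v − m·sn u·sn v·cn u·cn v)/D = 0.9771823742562139/0.9776352771803842 = 0.9995367363118519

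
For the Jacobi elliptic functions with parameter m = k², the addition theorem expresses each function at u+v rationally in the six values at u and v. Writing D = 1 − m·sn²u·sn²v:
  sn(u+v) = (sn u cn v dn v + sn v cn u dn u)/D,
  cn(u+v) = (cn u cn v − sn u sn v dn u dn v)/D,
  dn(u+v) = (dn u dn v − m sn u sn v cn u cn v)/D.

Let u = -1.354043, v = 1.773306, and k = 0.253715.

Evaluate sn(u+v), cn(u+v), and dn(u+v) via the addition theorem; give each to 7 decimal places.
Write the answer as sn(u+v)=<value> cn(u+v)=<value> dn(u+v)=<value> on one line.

sn u = -0.9724708692866743, cn u = 0.2330244802350601, dn u = 0.9690841484205782
sn v = 0.9854896211027448, cn v = -0.1697356965955263, dn v = 0.9682371864727986
m = k² = 0.064371301225
D = 1 − m·sn²u·sn²v = 0.9408779343646093
sn(u+v) = (sn u·cn v·dn v + sn v·cn u·dn u)/D = 0.3823637459183683/0.9408779343646093 = 0.4063903849297783
cn(u+v) = (cn u·cn v − sn u·sn v·dn u·dn v)/D = 0.8596797387291895/0.9408779343646093 = 0.9136995430865808
dn(u+v) = (dn u·dn v − m·sn u·sn v·cn u·cn v)/D = 0.935863276441322/0.9408779343646093 = 0.9946702353832182

sn(u+v)=0.4063904 cn(u+v)=0.9136995 dn(u+v)=0.9946702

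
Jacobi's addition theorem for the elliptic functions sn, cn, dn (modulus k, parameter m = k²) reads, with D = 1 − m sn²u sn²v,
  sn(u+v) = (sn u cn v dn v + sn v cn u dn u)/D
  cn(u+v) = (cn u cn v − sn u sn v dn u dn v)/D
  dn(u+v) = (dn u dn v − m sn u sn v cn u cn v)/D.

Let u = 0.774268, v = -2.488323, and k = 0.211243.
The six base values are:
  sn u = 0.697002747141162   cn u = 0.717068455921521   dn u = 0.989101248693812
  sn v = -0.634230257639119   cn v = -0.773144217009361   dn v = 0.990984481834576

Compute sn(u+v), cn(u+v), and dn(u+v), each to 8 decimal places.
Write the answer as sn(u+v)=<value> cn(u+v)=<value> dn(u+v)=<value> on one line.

sn(u+v)=-0.99251014 cn(u+v)=-0.12216225 dn(u+v)=0.97777418

m = k² = 0.044623605049
D = 1 − m·sn²u·sn²v = 0.9912797778777015
sn(u+v) = (sn u·cn v·dn v + sn v·cn u·dn u)/D = -0.9838552343748452/0.9912797778777015 = -0.9925101432829065
cn(u+v) = (cn u·cn v − sn u·sn v·dn u·dn v)/D = -0.1210969686758659/0.9912797778777015 = -0.1221622506363749
dn(u+v) = (dn u·dn v − m·sn u·sn v·cn u·cn v)/D = 0.9692477686190835/0.9912797778777015 = 0.9777741766246984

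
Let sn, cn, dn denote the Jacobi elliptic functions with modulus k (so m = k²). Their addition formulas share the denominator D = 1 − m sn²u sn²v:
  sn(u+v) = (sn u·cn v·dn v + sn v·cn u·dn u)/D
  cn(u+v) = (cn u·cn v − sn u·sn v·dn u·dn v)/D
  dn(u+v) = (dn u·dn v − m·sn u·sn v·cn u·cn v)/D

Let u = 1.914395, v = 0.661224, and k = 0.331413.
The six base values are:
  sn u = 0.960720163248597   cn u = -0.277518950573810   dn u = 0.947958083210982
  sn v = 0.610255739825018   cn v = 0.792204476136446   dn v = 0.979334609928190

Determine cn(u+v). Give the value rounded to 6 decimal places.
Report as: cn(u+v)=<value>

cn(u+v)=-0.794121

m = k² = 0.109834576569
D = 1 − m·sn²u·sn²v = 0.9622465506521995
cn(u+v) = (cn u·cn v − sn u·sn v·dn u·dn v)/D = -0.7641400757562163/0.9622465506521995 = -0.7941208781037365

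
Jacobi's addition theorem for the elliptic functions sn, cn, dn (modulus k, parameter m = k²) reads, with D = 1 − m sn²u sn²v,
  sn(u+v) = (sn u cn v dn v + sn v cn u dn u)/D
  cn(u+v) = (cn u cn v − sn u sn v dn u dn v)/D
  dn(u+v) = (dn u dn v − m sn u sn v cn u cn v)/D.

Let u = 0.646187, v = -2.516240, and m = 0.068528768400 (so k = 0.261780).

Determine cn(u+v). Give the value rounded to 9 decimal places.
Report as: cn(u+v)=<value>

cn(u+v)=-0.259026080

sn u = 0.5998833609115867, cn u = 0.8000874660319452, dn u = 0.9875926458836051
sn v = -0.6272876167148607, cn v = -0.7787876770443855, dn v = 0.9864251779910211
m = k² = 0.0685287684
D = 1 − m·sn²u·sn²v = 0.9902962413311695
cn(u+v) = (cn u·cn v − sn u·sn v·dn u·dn v)/D = -0.2565125535005346/0.9902962413311695 = -0.2590260800704716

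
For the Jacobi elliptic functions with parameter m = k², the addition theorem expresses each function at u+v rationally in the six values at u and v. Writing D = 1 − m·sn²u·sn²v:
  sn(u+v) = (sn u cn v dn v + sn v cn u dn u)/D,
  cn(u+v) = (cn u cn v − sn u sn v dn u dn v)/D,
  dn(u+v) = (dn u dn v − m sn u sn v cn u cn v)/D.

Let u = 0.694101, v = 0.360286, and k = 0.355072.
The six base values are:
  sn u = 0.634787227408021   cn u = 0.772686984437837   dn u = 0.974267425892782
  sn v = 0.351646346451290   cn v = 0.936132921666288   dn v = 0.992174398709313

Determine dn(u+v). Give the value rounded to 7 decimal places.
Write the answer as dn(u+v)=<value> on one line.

dn(u+v)=0.9522687

m = k² = 0.126076125184
D = 1 − m·sn²u·sn²v = 0.9937179493849326
dn(u+v) = (dn u·dn v − m·sn u·sn v·cn u·cn v)/D = 0.9462864561694813/0.9937179493849326 = 0.9522686560660303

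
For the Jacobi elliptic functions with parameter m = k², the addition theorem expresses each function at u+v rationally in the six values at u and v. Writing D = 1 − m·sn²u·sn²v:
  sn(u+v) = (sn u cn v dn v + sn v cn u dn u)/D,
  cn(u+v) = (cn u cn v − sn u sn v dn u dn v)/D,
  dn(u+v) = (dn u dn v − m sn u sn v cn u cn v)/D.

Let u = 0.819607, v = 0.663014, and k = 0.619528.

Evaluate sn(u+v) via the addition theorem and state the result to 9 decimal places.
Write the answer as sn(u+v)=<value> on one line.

sn u = 0.709664057590247, cn u = 0.7045402226733025, dn u = 0.8981658746713167
sn v = 0.6020260662704007, cn v = 0.7984764339233733, dn v = 0.9278425963745838
m = k² = 0.383814942784
D = 1 − m·sn²u·sn²v = 0.9299419427356206
sn(u+v) = (sn u·cn v·dn v + sn v·cn u·dn u)/D = 0.9067205051015662/0.9299419427356206 = 0.9750291533622587

sn(u+v)=0.975029153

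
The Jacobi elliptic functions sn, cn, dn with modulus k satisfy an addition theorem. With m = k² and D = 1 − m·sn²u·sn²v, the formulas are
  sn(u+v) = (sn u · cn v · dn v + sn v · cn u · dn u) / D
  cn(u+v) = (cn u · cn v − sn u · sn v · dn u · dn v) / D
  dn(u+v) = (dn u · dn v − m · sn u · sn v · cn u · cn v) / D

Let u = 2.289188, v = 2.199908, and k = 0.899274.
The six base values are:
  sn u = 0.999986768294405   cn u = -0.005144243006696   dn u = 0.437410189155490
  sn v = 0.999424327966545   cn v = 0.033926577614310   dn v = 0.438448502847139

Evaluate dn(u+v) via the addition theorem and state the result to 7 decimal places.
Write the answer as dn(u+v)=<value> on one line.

dn(u+v)=0.9982546

m = k² = 0.808693727076
D = 1 − m·sn²u·sn²v = 0.1922584656695169
dn(u+v) = (dn u·dn v − m·sn u·sn v·cn u·cn v)/D = 0.1919228979833572/0.1922584656695169 = 0.9982546012473825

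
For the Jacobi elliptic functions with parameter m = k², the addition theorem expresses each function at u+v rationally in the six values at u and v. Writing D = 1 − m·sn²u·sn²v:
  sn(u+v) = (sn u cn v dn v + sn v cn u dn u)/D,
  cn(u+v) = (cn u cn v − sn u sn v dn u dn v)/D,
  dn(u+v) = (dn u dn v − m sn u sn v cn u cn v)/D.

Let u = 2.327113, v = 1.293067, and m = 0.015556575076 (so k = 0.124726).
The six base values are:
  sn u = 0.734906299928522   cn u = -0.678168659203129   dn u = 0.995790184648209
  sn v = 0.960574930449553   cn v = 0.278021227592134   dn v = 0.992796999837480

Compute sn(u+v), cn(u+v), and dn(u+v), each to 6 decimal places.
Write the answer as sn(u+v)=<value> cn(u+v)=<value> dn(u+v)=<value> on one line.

m = k² = 0.015556575076
D = 1 − m·sn²u·sn²v = 0.9922475240794731
sn(u+v) = (sn u·cn v·dn v + sn v·cn u·dn u)/D = -0.4458415670941593/0.9922475240794731 = -0.4493249479335058
cn(u+v) = (cn u·cn v − sn u·sn v·dn u·dn v)/D = -0.8864425791289974/0.9922475240794731 = -0.8933683961079843
dn(u+v) = (dn u·dn v − m·sn u·sn v·cn u·cn v)/D = 0.990688091909966/0.9922475240794731 = 0.9984283839146348

sn(u+v)=-0.449325 cn(u+v)=-0.893368 dn(u+v)=0.998428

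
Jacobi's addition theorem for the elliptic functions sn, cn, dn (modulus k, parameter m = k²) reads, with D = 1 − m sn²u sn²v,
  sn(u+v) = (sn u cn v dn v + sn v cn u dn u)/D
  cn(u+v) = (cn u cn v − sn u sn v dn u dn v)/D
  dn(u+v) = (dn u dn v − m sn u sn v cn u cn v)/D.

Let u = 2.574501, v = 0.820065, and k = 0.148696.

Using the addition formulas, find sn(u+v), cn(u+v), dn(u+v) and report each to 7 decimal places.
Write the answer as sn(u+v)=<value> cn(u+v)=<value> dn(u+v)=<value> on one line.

sn u = 0.5513561761440031, cn u = -0.8342699605210912, dn u = 0.9966336080284009
sn v = 0.7299780217165754, cn v = 0.6834706195666021, dn v = 0.9940915570539097
m = k² = 0.022110500416
D = 1 − m·sn²u·sn²v = 0.9964183542531542
sn(u+v) = (sn u·cn v·dn v + sn v·cn u·dn u)/D = -0.232339372107346/0.9964183542531542 = -0.23317452063746
cn(u+v) = (cn u·cn v − sn u·sn v·dn u·dn v)/D = -0.9689519868710361/0.9964183542531542 = -0.9724349042097835
dn(u+v) = (dn u·dn v − m·sn u·sn v·cn u·cn v)/D = 0.9958192490913235/0.9964183542531542 = 0.9993987413426565

sn(u+v)=-0.2331745 cn(u+v)=-0.9724349 dn(u+v)=0.9993987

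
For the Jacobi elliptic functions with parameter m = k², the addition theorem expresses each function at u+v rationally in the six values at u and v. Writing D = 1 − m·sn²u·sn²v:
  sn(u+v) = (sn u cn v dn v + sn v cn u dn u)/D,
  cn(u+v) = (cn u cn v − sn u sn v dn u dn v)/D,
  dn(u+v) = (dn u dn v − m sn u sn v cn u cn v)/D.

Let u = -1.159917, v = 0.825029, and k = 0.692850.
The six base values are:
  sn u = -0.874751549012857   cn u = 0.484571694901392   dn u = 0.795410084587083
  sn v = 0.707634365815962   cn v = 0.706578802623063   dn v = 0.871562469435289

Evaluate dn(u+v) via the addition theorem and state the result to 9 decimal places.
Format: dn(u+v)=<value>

m = k² = 0.4800411225
D = 1 − m·sn²u·sn²v = 0.8160644331809367
dn(u+v) = (dn u·dn v − m·sn u·sn v·cn u·cn v)/D = 0.7949893414493318/0.8160644331809367 = 0.9741747209231306

dn(u+v)=0.974174721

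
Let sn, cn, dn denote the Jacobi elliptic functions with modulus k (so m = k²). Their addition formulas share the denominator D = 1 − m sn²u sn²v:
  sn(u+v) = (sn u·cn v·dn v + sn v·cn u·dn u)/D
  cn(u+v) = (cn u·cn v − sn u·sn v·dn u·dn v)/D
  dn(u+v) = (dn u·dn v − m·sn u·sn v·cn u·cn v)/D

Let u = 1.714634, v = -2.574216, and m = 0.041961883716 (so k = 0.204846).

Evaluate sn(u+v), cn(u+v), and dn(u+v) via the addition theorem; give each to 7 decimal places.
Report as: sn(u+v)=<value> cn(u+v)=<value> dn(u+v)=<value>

sn(u+v)=-0.7550660 cn(u+v)=0.6556488 dn(u+v)=0.9879658

sn u = 0.9922871351223511, cn u = -0.1239606448461646, dn u = 0.9791235431352596
sn v = -0.5644133360726155, cn v = -0.8254923295000268, dn v = 0.9932937737799947
m = k² = 0.041961883716
D = 1 − m·sn²u·sn²v = 0.986837928939809
sn(u+v) = (sn u·cn v·dn v + sn v·cn u·dn u)/D = -0.7451277594078784/0.986837928939809 = -0.7550659916450441
cn(u+v) = (cn u·cn v − sn u·sn v·dn u·dn v)/D = 0.6470191033918599/0.986837928939809 = 0.6556487994811598
dn(u+v) = (dn u·dn v − m·sn u·sn v·cn u·cn v)/D = 0.9749621607385313/0.986837928939809 = 0.9879658372940365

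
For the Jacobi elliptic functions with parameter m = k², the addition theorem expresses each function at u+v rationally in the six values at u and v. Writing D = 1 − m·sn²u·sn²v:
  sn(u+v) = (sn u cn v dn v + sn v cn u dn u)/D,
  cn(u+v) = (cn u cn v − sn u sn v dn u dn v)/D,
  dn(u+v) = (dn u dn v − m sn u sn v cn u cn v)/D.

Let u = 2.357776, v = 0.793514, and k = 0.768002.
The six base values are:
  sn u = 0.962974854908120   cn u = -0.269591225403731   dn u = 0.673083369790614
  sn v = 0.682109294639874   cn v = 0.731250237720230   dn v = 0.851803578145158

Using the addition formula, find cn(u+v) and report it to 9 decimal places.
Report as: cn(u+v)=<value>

cn(u+v)=-0.769583617

m = k² = 0.589827072004
D = 1 − m·sn²u·sn²v = 0.745514799668481
cn(u+v) = (cn u·cn v − sn u·sn v·dn u·dn v)/D = -0.5737359761260946/0.745514799668481 = -0.7695836170941559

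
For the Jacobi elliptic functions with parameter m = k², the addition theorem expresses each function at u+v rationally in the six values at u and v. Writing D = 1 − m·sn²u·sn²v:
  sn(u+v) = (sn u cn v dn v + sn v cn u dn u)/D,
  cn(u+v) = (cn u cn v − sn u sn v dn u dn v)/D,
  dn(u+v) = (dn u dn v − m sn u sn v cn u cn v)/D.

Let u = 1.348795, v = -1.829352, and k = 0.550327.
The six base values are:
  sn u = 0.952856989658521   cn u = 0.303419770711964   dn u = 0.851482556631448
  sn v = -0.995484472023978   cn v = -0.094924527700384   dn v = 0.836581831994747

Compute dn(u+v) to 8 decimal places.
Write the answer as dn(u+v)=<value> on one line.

dn(u+v)=0.96778058

m = k² = 0.302859806929
D = 1 − m·sn²u·sn²v = 0.7275002742477068
dn(u+v) = (dn u·dn v − m·sn u·sn v·cn u·cn v)/D = 0.7040606340537749/0.7275002742477068 = 0.9677805754531566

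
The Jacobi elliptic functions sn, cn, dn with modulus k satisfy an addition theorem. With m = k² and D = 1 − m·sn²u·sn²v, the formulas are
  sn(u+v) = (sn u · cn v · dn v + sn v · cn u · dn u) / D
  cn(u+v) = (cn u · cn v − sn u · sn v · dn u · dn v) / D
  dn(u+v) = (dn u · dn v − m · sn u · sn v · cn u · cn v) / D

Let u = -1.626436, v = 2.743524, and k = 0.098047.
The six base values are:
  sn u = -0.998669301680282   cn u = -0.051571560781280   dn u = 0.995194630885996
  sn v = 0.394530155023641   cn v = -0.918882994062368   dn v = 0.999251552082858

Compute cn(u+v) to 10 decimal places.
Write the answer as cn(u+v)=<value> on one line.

m = k² = 0.009613214209
D = 1 − m·sn²u·sn²v = 0.9985076440330492
cn(u+v) = (cn u·cn v − sn u·sn v·dn u·dn v)/D = 0.4392065691180562/0.9985076440330492 = 0.4398630012926763

cn(u+v)=0.4398630013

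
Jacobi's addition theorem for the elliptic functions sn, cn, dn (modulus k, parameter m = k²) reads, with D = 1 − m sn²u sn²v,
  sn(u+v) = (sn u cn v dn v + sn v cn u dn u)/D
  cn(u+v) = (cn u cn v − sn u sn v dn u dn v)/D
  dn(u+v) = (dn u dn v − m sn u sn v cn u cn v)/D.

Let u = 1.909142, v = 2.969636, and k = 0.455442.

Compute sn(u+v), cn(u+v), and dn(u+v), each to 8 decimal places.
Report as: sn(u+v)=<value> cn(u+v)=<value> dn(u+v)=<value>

sn(u+v)=-0.99508321 cn(u+v)=-0.09904244 dn(u+v)=0.89140750

sn u = 0.9760631991287343, cn u = -0.2174870830798483, dn u = 0.895758914180043
sn v = 0.3481588288268719, cn v = -0.9374355604039677, dn v = 0.9873483554560428
m = k² = 0.207427415364
D = 1 − m·sn²u·sn²v = 0.9760460654363068
sn(u+v) = (sn u·cn v·dn v + sn v·cn u·dn u)/D = -0.971247051554228/0.9760460654363068 = -0.9950832096434571
cn(u+v) = (cn u·cn v − sn u·sn v·dn u·dn v)/D = -0.09666998862581/0.9760460654363068 = -0.09904244486923586
dn(u+v) = (dn u·dn v − m·sn u·sn v·cn u·cn v)/D = 0.8700547794012421/0.9760460654363068 = 0.8914074962356566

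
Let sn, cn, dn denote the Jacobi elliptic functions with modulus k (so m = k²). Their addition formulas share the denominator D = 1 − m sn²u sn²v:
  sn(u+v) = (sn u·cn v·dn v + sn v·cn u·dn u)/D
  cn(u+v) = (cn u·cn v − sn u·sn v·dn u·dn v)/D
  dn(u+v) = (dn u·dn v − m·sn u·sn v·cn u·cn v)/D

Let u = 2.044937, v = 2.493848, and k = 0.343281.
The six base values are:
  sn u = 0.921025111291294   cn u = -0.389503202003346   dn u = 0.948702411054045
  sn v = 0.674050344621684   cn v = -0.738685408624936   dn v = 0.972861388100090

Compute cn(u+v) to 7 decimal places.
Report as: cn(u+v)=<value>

m = k² = 0.117841844961
D = 1 − m·sn²u·sn²v = 0.9545820899536396
cn(u+v) = (cn u·cn v − sn u·sn v·dn u·dn v)/D = -0.2852666797170145/0.9545820899536396 = -0.2988393378833127

cn(u+v)=-0.2988393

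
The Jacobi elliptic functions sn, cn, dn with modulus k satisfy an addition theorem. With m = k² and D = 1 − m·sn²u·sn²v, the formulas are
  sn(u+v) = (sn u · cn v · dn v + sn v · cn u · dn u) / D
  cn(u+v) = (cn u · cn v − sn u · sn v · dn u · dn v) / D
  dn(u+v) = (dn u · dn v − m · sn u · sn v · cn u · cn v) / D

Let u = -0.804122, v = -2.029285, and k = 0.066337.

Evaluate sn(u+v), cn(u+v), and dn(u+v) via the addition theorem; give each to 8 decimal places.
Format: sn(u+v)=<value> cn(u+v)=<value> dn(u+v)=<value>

sn(u+v)=-0.30660928 cn(u+v)=-0.95183546 dn(u+v)=0.99979313

sn u = -0.7199894095134449, cn u = 0.6939850504070537, dn u = 0.9988587474363794
sn v = -0.8979016606108873, cn v = -0.440196101609511, dn v = 0.9982244826180839
m = k² = 0.004400597569
D = 1 − m·sn²u·sn²v = 0.9981608319205902
sn(u+v) = (sn u·cn v·dn v + sn v·cn u·dn u)/D = -0.3060453751662333/0.9981608319205902 = -0.3066092811690101
cn(u+v) = (cn u·cn v − sn u·sn v·dn u·dn v)/D = -0.9500848776397635/0.9981608319205902 = -0.9518354630402373
dn(u+v) = (dn u·dn v − m·sn u·sn v·cn u·cn v)/D = 0.9979543425500646/0.9981608319205902 = 0.99979313016107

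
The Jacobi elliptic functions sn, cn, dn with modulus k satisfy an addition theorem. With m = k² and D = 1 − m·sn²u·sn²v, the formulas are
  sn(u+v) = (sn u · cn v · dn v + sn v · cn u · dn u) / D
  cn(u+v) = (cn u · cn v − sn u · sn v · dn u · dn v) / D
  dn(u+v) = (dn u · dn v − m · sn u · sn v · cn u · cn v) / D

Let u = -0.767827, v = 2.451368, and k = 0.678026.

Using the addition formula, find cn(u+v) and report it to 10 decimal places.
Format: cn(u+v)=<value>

sn u = -0.6722460790538597, cn u = 0.7403277714612034, dn u = 0.8900820570548663
sn v = 0.8885319600956082, cn v = -0.4588147293719509, dn v = 0.7981583072845182
m = k² = 0.459719256676
D = 1 − m·sn²u·sn²v = 0.8359805470447059
cn(u+v) = (cn u·cn v − sn u·sn v·dn u·dn v)/D = 0.08467301028002639/0.8359805470447059 = 0.1012858619490081

cn(u+v)=0.1012858619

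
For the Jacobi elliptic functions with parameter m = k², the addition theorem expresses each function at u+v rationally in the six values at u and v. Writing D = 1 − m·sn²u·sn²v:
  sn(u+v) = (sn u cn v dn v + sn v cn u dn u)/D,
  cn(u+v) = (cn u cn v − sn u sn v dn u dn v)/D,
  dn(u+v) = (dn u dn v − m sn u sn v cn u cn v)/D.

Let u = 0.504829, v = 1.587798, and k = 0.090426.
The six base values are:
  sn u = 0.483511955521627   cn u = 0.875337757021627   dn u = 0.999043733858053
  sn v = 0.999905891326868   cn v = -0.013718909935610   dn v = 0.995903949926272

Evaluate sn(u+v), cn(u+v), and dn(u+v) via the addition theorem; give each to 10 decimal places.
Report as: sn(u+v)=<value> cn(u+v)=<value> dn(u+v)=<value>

sn(u+v)=0.8694741056 cn(u+v)=-0.4939785214 dn(u+v)=0.9969044155

m = k² = 0.008176861476
D = 1 − m·sn²u·sn²v = 0.998088741943746
sn(u+v) = (sn u·cn v·dn v + sn v·cn u·dn u)/D = 0.8678123162432912/0.998088741943746 = 0.8694741056323853
cn(u+v) = (cn u·cn v − sn u·sn v·dn u·dn v)/D = -0.4930344010019014/0.998088741943746 = -0.493978521430602
dn(u+v) = (dn u·dn v − m·sn u·sn v·cn u·cn v)/D = 0.9949990738704067/0.998088741943746 = 0.9969044154657808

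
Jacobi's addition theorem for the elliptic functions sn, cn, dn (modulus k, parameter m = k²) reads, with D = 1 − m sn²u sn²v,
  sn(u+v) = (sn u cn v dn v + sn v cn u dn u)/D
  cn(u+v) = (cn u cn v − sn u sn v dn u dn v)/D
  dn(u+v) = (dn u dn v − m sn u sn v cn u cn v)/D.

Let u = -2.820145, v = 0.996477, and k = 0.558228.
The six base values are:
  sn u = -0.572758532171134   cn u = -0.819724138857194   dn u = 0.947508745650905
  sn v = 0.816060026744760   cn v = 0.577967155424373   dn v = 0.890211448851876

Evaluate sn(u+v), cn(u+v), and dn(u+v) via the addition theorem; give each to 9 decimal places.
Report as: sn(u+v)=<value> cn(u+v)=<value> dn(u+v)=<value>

sn(u+v)=-0.996352354 cn(u+v)=-0.085334563 dn(u+v)=0.831053971

m = k² = 0.311618499984
D = 1 − m·sn²u·sn²v = 0.9319214059725889
sn(u+v) = (sn u·cn v·dn v + sn v·cn u·dn u)/D = -0.9285220861715119/0.9319214059725889 = -0.9963523535576164
cn(u+v) = (cn u·cn v − sn u·sn v·dn u·dn v)/D = -0.07952510548015822/0.9319214059725889 = -0.08533456251835183
dn(u+v) = (dn u·dn v − m·sn u·sn v·cn u·cn v)/D = 0.7744769847242349/0.9319214059725889 = 0.8310539706038418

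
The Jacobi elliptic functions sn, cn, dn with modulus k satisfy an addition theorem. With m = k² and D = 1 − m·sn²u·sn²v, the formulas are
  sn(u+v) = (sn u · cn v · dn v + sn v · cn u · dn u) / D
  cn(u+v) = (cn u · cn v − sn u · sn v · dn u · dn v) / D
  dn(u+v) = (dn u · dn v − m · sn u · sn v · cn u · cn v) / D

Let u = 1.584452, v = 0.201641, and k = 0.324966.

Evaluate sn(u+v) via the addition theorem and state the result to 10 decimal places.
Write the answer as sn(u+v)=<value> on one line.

sn u = 0.9995847036123009, cn u = 0.02881701414631016, dn u = 0.9457720621996157
sn v = 0.2001371493650501, cn v = 0.9797678916172093, dn v = 0.9978828030480526
m = k² = 0.105602901156
D = 1 − m·sn²u·sn²v = 0.9957736012233347
sn(u+v) = (sn u·cn v·dn v + sn v·cn u·dn u)/D = 0.9827421007249127/0.9957736012233347 = 0.986913189421358

sn(u+v)=0.9869131894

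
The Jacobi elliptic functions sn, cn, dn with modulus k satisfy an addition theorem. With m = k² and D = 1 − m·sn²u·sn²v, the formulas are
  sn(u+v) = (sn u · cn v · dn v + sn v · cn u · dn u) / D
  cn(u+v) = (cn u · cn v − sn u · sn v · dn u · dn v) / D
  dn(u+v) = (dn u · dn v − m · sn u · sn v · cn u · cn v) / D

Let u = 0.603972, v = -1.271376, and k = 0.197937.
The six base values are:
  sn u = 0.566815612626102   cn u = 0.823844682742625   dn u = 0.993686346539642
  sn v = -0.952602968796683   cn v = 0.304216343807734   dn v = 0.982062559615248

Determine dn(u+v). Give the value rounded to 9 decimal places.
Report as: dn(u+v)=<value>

m = k² = 0.039179055969
D = 1 − m·sn²u·sn²v = 0.9885774928930674
dn(u+v) = (dn u·dn v − m·sn u·sn v·cn u·cn v)/D = 0.9811641064474329/0.9885774928930674 = 0.9925009556671786

dn(u+v)=0.992500956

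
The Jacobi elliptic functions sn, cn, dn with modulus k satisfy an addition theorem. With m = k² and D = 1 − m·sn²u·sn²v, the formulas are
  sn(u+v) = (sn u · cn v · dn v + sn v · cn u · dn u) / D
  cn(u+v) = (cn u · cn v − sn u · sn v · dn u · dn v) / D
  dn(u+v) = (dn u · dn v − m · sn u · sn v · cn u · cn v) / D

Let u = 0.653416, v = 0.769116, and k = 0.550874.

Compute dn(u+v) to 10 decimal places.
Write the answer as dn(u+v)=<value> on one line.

sn u = 0.5976113198146444, cn u = 0.8017859505063673, dn u = 0.9442572416358627
sn v = 0.6807446774278466, cn v = 0.7325207738717429, dn v = 0.927022972964703
m = k² = 0.303462163876
D = 1 − m·sn²u·sn²v = 0.9497760704178327
dn(u+v) = (dn u·dn v − m·sn u·sn v·cn u·cn v)/D = 0.8028401418141908/0.9497760704178327 = 0.8452941349227711

dn(u+v)=0.8452941349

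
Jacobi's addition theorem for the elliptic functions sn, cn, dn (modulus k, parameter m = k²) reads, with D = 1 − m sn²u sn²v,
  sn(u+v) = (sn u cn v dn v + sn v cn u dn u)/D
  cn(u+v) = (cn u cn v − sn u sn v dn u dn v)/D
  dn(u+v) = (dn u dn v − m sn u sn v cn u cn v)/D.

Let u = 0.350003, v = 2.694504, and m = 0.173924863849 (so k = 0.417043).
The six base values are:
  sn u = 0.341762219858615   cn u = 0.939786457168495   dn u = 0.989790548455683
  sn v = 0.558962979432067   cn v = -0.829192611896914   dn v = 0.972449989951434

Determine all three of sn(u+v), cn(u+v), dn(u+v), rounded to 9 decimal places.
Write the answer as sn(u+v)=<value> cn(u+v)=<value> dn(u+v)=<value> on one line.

m = k² = 0.173924863849
D = 1 − m·sn²u·sn²v = 0.9936528923209864
sn(u+v) = (sn u·cn v·dn v + sn v·cn u·dn u)/D = 0.2443633525418873/0.9936528923209864 = 0.2459242603029117
cn(u+v) = (cn u·cn v − sn u·sn v·dn u·dn v)/D = -0.963136865846361/0.9936528923209864 = -0.969289047804867
dn(u+v) = (dn u·dn v − m·sn u·sn v·cn u·cn v)/D = 0.9884130801912293/0.9936528923209864 = 0.9947267177801718

sn(u+v)=0.245924260 cn(u+v)=-0.969289048 dn(u+v)=0.994726718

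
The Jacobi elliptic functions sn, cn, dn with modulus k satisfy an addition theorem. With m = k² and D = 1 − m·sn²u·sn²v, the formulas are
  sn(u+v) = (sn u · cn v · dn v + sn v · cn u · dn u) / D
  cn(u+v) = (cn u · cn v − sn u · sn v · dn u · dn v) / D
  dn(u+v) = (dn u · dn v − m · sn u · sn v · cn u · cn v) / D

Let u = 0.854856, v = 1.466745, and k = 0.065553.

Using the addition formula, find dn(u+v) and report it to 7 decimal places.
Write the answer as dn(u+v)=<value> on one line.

dn(u+v)=0.9988443

sn u = 0.7542227718357336, cn u = 0.6566186187159354, dn u = 0.9987770179647409
sn v = 0.9944383159087394, cn v = 0.1053206335557771, dn v = 0.9978729731583361
m = k² = 0.004297195809
D = 1 − m·sn²u·sn²v = 0.9975826467232999
dn(u+v) = (dn u·dn v − m·sn u·sn v·cn u·cn v)/D = 0.9964297031030617/0.9975826467232999 = 0.9988442625540599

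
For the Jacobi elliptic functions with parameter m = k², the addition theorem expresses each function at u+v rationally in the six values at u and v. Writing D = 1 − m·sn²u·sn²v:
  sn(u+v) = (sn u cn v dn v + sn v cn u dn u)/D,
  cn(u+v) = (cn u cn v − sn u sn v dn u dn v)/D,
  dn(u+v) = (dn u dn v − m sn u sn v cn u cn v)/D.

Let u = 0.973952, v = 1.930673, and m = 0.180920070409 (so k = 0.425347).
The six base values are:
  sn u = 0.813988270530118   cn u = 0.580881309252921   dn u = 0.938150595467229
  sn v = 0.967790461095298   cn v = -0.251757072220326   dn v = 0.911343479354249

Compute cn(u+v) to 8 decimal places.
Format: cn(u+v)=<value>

m = k² = 0.180920070409
D = 1 − m·sn²u·sn²v = 0.8877243142886722
cn(u+v) = (cn u·cn v − sn u·sn v·dn u·dn v)/D = -0.8197666175772947/0.8877243142886722 = -0.9234472959481441

cn(u+v)=-0.92344730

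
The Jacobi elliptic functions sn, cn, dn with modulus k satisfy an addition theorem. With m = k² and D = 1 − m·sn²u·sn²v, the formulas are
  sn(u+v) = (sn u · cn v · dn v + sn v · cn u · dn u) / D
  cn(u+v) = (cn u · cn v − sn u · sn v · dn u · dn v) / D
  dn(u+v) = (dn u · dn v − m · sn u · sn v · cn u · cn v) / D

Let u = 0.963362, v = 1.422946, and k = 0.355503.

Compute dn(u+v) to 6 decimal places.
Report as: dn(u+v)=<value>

sn u = 0.8121105696827663, cn u = 0.5835035754899304, dn u = 0.9574172750889615
sn v = 0.9823129829385318, cn v = 0.187246371260977, dn v = 0.9370425472980742
m = k² = 0.126382383009
D = 1 − m·sn²u·sn²v = 0.9195702657346242
dn(u+v) = (dn u·dn v − m·sn u·sn v·cn u·cn v)/D = 0.8861251131161639/0.9195702657346242 = 0.9636295845301808

dn(u+v)=0.963630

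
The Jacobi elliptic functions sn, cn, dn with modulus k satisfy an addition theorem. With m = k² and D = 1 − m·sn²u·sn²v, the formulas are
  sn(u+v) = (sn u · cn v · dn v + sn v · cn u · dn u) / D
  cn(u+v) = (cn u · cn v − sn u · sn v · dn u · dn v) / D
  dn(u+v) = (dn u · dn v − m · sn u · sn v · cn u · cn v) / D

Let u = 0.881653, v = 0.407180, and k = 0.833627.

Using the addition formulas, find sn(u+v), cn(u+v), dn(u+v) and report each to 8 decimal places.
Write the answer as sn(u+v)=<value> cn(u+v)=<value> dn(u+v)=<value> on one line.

sn u = 0.7274023862556855, cn u = 0.6862111690066947, dn u = 0.7951732790940649
sn v = 0.3890994212649511, cn v = 0.9211957665834555, dn v = 0.9459324162513957
m = k² = 0.694933975129
D = 1 − m·sn²u·sn²v = 0.9443309054927081
sn(u+v) = (sn u·cn v·dn v + sn v·cn u·dn u)/D = 0.8461651317792323/0.9443309054927081 = 0.896047272049984
cn(u+v) = (cn u·cn v − sn u·sn v·dn u·dn v)/D = 0.4192438775101103/0.9443309054927081 = 0.4439586537638184
dn(u+v) = (dn u·dn v − m·sn u·sn v·cn u·cn v)/D = 0.6278465645032352/0.9443309054927081 = 0.6648586431423145

sn(u+v)=0.89604727 cn(u+v)=0.44395865 dn(u+v)=0.66485864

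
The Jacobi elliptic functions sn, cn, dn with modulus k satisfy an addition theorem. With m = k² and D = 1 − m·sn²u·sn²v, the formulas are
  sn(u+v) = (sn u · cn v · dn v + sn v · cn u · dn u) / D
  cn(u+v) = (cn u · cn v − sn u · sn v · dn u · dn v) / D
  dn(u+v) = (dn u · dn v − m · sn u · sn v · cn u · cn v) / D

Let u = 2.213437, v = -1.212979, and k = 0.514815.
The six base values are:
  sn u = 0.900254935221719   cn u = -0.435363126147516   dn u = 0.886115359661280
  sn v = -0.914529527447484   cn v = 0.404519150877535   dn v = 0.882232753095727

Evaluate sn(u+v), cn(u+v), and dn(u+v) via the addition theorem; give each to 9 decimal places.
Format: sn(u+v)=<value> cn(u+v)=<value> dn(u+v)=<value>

sn(u+v)=0.821713377 cn(u+v)=0.569900979 dn(u+v)=0.906115503

m = k² = 0.265034484225
D = 1 − m·sn²u·sn²v = 0.8203493178496165
sn(u+v) = (sn u·cn v·dn v + sn v·cn u·dn u)/D = 0.6740920083109217/0.8203493178496165 = 0.8217133770256804
cn(u+v) = (cn u·cn v − sn u·sn v·dn u·dn v)/D = 0.4675178794738009/0.8203493178496165 = 0.5699009791332631
dn(u+v) = (dn u·dn v − m·sn u·sn v·cn u·cn v)/D = 0.7433312345186824/0.8203493178496165 = 0.9061155026826599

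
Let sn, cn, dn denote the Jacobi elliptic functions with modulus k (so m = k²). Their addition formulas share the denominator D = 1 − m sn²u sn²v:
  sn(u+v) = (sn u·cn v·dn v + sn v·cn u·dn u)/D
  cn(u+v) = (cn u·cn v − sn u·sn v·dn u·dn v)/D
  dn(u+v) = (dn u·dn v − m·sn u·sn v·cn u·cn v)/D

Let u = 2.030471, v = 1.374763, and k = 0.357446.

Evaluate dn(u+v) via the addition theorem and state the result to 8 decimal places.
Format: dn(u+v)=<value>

dn(u+v)=0.99847058

sn u = 0.9286508356334871, cn u = -0.3709550181318836, dn u = 0.9432996125508018
sn v = 0.9727585538205496, cn v = 0.2318206116137062, dn v = 0.9376026300695742
m = k² = 0.127767642916
D = 1 − m·sn²u·sn²v = 0.8957356338362727
dn(u+v) = (dn u·dn v − m·sn u·sn v·cn u·cn v)/D = 0.894365681654833/0.8957356338362727 = 0.9984705842553428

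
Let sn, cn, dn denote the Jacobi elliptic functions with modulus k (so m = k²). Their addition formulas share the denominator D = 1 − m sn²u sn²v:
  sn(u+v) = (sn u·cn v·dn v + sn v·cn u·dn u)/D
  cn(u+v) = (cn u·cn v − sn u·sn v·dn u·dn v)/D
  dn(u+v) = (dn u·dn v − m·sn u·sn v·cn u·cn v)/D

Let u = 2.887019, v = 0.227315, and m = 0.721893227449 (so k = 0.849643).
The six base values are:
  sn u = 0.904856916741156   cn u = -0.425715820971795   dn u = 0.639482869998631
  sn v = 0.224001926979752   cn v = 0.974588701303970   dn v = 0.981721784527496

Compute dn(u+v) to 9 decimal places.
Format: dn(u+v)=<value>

m = k² = 0.721893227449
D = 1 − m·sn²u·sn²v = 0.9703423799411051
dn(u+v) = (dn u·dn v − m·sn u·sn v·cn u·cn v)/D = 0.6885022460364724/0.9703423799411051 = 0.7095456822964499

dn(u+v)=0.709545682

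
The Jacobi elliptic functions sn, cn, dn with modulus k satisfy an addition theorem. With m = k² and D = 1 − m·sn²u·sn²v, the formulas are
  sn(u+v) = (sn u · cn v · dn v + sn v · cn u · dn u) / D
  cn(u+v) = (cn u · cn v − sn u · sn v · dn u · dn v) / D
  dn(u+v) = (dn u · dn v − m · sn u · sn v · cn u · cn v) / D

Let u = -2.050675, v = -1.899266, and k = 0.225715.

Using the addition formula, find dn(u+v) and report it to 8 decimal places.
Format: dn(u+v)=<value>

sn u = -0.9012306974292252, cn u = -0.4333396243262695, dn u = 0.9790913032235842
sn v = -0.9552890883406328, cn v = -0.2956733970064313, dn v = 0.9764766709186735
m = k² = 0.050947261225
D = 1 − m·sn²u·sn²v = 0.9622373529903772
dn(u+v) = (dn u·dn v − m·sn u·sn v·cn u·cn v)/D = 0.9504398683998836/0.9622373529903772 = 0.9877395275148796

dn(u+v)=0.98773953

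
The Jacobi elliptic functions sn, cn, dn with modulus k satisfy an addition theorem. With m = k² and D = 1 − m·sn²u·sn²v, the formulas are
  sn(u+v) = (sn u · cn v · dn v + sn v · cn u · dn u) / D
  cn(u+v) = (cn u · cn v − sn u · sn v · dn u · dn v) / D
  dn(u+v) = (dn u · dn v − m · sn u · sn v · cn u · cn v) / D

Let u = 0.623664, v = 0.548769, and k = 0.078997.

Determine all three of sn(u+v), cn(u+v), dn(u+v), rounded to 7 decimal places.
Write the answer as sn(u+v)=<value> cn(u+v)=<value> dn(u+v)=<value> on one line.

sn u = 0.5838238534742684, cn u = 0.8118803533245869, dn u = 0.998935891280473
sn v = 0.5214993148887984, cn v = 0.853251700596321, dn v = 0.9991510481227074
m = k² = 0.006240526009
D = 1 − m·sn²u·sn²v = 0.9994215146670364
sn(u+v) = (sn u·cn v·dn v + sn v·cn u·dn u)/D = 0.9206703012231587/0.9994215146670364 = 0.921203203765216
cn(u+v) = (cn u·cn v − sn u·sn v·dn u·dn v)/D = 0.3888567350902019/0.9994215146670364 = 0.3890818132124682
dn(u+v) = (dn u·dn v − m·sn u·sn v·cn u·cn v)/D = 0.9967716304059646/0.9994215146670364 = 0.9973485819324645

sn(u+v)=0.9212032 cn(u+v)=0.3890818 dn(u+v)=0.9973486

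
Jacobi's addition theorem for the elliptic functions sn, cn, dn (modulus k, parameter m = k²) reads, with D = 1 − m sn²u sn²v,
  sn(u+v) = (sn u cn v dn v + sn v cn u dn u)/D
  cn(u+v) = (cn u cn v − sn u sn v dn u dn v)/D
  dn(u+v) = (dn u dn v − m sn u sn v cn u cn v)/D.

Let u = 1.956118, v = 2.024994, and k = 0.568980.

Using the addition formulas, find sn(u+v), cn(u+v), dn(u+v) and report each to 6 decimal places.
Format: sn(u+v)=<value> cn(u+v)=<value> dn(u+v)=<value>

sn(u+v)=-0.494855 cn(u+v)=-0.868976 dn(u+v)=0.959543

sn u = 0.9823644255136946, cn u = -0.1869762965863556, dn u = 0.8292042524891606
sn v = 0.9700523652043625, cn v = -0.2428958804949605, dn v = 0.8338835653967661
m = k² = 0.3237382404
D = 1 − m·sn²u·sn²v = 0.7060119933624413
sn(u+v) = (sn u·cn v·dn v + sn v·cn u·dn u)/D = -0.3493732650265993/0.7060119933624413 = -0.4948545751506003
cn(u+v) = (cn u·cn v − sn u·sn v·dn u·dn v)/D = -0.6135073401812414/0.7060119933624413 = -0.8689758048717576
dn(u+v) = (dn u·dn v − m·sn u·sn v·cn u·cn v)/D = 0.6774488185933508/0.7060119933624413 = 0.9595429326447332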